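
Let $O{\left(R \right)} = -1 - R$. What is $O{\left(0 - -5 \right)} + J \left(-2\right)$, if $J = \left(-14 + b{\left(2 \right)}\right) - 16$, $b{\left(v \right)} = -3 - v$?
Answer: $64$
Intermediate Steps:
$J = -35$ ($J = \left(-14 - 5\right) - 16 = -19 - 16 = -35$)
$O{\left(0 - -5 \right)} + J \left(-2\right) = \left(-1 - \left(0 - -5\right)\right) - -70 = \left(-1 - \left(0 + 5\right)\right) + 70 = \left(-1 - 5\right) + 70 = -6 + 70 = 64$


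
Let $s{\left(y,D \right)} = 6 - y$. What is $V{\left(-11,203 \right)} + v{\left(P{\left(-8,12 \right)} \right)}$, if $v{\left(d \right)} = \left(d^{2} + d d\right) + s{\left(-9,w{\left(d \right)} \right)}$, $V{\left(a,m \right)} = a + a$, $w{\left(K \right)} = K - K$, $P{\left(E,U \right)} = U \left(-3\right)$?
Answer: $2585$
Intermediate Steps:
$P{\left(E,U \right)} = - 3 U$
$w{\left(K \right)} = 0$
$V{\left(a,m \right)} = 2 a$
$v{\left(d \right)} = 15 + 2 d^{2}$ ($v{\left(d \right)} = \left(d^{2} + d d\right) + \left(6 - -9\right) = \left(d^{2} + d^{2}\right) + \left(6 + 9\right) = 2 d^{2} + 15 = 15 + 2 d^{2}$)
$V{\left(-11,203 \right)} + v{\left(P{\left(-8,12 \right)} \right)} = 2 \left(-11\right) + \left(15 + 2 \left(\left(-3\right) 12\right)^{2}\right) = -22 + \left(15 + 2 \left(-36\right)^{2}\right) = -22 + \left(15 + 2 \cdot 1296\right) = -22 + \left(15 + 2592\right) = -22 + 2607 = 2585$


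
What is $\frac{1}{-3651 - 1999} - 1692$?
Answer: $- \frac{9559801}{5650} \approx -1692.0$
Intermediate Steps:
$\frac{1}{-3651 - 1999} - 1692 = \frac{1}{-5650} - 1692 = - \frac{1}{5650} - 1692 = - \frac{9559801}{5650}$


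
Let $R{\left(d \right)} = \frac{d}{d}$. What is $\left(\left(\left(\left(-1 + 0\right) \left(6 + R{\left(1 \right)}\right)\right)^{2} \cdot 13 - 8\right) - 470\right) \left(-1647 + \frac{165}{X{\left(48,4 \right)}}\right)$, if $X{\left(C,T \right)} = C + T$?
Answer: $- \frac{13591161}{52} \approx -2.6137 \cdot 10^{5}$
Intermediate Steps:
$R{\left(d \right)} = 1$
$\left(\left(\left(\left(-1 + 0\right) \left(6 + R{\left(1 \right)}\right)\right)^{2} \cdot 13 - 8\right) - 470\right) \left(-1647 + \frac{165}{X{\left(48,4 \right)}}\right) = \left(\left(\left(\left(-1 + 0\right) \left(6 + 1\right)\right)^{2} \cdot 13 - 8\right) - 470\right) \left(-1647 + \frac{165}{48 + 4}\right) = \left(\left(\left(\left(-1\right) 7\right)^{2} \cdot 13 - 8\right) - 470\right) \left(-1647 + \frac{165}{52}\right) = \left(\left(\left(-7\right)^{2} \cdot 13 - 8\right) - 470\right) \left(-1647 + 165 \cdot \frac{1}{52}\right) = \left(\left(49 \cdot 13 - 8\right) - 470\right) \left(-1647 + \frac{165}{52}\right) = \left(\left(637 - 8\right) - 470\right) \left(- \frac{85479}{52}\right) = \left(629 - 470\right) \left(- \frac{85479}{52}\right) = 159 \left(- \frac{85479}{52}\right) = - \frac{13591161}{52}$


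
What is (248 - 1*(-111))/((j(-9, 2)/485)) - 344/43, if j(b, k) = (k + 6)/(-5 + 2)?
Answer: -522409/8 ≈ -65301.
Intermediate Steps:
j(b, k) = -2 - k/3 (j(b, k) = (6 + k)/(-3) = (6 + k)*(-⅓) = -2 - k/3)
(248 - 1*(-111))/((j(-9, 2)/485)) - 344/43 = (248 - 1*(-111))/(((-2 - ⅓*2)/485)) - 344/43 = (248 + 111)/(((-2 - ⅔)*(1/485))) - 344*1/43 = 359/((-8/3*1/485)) - 8 = 359/(-8/1455) - 8 = 359*(-1455/8) - 8 = -522345/8 - 8 = -522409/8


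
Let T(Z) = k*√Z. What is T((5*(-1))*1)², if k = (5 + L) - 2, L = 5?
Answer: -320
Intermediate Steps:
k = 8 (k = (5 + 5) - 2 = 10 - 2 = 8)
T(Z) = 8*√Z
T((5*(-1))*1)² = (8*√((5*(-1))*1))² = (8*√(-5*1))² = (8*√(-5))² = (8*(I*√5))² = (8*I*√5)² = -320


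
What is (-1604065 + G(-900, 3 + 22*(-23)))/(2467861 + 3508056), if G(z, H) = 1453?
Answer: -1602612/5975917 ≈ -0.26818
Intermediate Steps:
(-1604065 + G(-900, 3 + 22*(-23)))/(2467861 + 3508056) = (-1604065 + 1453)/(2467861 + 3508056) = -1602612/5975917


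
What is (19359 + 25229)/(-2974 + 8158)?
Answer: 11147/1296 ≈ 8.6011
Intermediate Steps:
(19359 + 25229)/(-2974 + 8158) = 44588/5184 = 44588*(1/5184) = 11147/1296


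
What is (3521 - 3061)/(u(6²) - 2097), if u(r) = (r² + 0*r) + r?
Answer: -92/153 ≈ -0.60131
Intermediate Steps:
u(r) = r + r² (u(r) = (r² + 0) + r = r² + r = r + r²)
(3521 - 3061)/(u(6²) - 2097) = (3521 - 3061)/(6²*(1 + 6²) - 2097) = 460/(36*(1 + 36) - 2097) = 460/(36*37 - 2097) = 460/(1332 - 2097) = 460/(-765) = 460*(-1/765) = -92/153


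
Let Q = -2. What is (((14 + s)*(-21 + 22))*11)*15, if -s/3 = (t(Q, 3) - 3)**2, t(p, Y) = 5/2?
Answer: 8745/4 ≈ 2186.3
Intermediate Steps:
t(p, Y) = 5/2 (t(p, Y) = 5*(1/2) = 5/2)
s = -3/4 (s = -3*(5/2 - 3)**2 = -3*(-1/2)**2 = -3*1/4 = -3/4 ≈ -0.75000)
(((14 + s)*(-21 + 22))*11)*15 = (((14 - 3/4)*(-21 + 22))*11)*15 = (((53/4)*1)*11)*15 = ((53/4)*11)*15 = (583/4)*15 = 8745/4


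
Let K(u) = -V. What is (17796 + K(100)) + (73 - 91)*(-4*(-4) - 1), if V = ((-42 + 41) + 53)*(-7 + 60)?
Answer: 14770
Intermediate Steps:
V = 2756 (V = (-1 + 53)*53 = 52*53 = 2756)
K(u) = -2756 (K(u) = -1*2756 = -2756)
(17796 + K(100)) + (73 - 91)*(-4*(-4) - 1) = (17796 - 2756) + (73 - 91)*(-4*(-4) - 1) = 15040 - 18*(16 - 1) = 15040 - 18*15 = 15040 - 270 = 14770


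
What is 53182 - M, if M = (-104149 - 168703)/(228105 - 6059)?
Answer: 5904561612/111023 ≈ 53183.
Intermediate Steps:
M = -136426/111023 (M = -272852/222046 = -272852*1/222046 = -136426/111023 ≈ -1.2288)
53182 - M = 53182 - 1*(-136426/111023) = 53182 + 136426/111023 = 5904561612/111023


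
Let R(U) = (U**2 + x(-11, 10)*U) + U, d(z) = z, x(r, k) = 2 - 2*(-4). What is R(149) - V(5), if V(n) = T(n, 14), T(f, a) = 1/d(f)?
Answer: 119199/5 ≈ 23840.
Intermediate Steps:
x(r, k) = 10 (x(r, k) = 2 + 8 = 10)
R(U) = U**2 + 11*U (R(U) = (U**2 + 10*U) + U = U**2 + 11*U)
T(f, a) = 1/f
V(n) = 1/n
R(149) - V(5) = 149*(11 + 149) - 1/5 = 149*160 - 1*1/5 = 23840 - 1/5 = 119199/5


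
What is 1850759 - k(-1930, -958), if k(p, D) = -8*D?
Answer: 1843095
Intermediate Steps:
1850759 - k(-1930, -958) = 1850759 - (-8)*(-958) = 1850759 - 1*7664 = 1850759 - 7664 = 1843095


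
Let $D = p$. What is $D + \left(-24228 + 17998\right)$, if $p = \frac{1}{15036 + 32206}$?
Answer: $- \frac{294317659}{47242} \approx -6230.0$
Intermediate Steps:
$p = \frac{1}{47242} \approx 2.1168 \cdot 10^{-5}$
$D = \frac{1}{47242} \approx 2.1168 \cdot 10^{-5}$
$D + \left(-24228 + 17998\right) = \frac{1}{47242} + \left(-24228 + 17998\right) = \frac{1}{47242} - 6230 = - \frac{294317659}{47242}$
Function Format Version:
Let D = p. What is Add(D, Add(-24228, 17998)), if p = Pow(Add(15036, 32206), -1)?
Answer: Rational(-294317659, 47242) ≈ -6230.0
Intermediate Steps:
p = Rational(1, 47242) (p = Pow(47242, -1) = Rational(1, 47242) ≈ 2.1168e-5)
D = Rational(1, 47242) ≈ 2.1168e-5
Add(D, Add(-24228, 17998)) = Add(Rational(1, 47242), Add(-24228, 17998)) = Add(Rational(1, 47242), -6230) = Rational(-294317659, 47242)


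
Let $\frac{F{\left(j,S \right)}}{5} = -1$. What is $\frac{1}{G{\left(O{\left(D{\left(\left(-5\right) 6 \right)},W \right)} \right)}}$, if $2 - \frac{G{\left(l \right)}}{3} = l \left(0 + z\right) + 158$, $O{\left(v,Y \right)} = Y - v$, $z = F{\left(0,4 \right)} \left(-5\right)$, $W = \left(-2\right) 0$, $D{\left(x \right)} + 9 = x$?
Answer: $- \frac{1}{3393} \approx -0.00029472$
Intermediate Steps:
$D{\left(x \right)} = -9 + x$
$F{\left(j,S \right)} = -5$ ($F{\left(j,S \right)} = 5 \left(-1\right) = -5$)
$W = 0$
$z = 25$ ($z = \left(-5\right) \left(-5\right) = 25$)
$G{\left(l \right)} = -468 - 75 l$ ($G{\left(l \right)} = 6 - 3 \left(l \left(0 + 25\right) + 158\right) = 6 - 3 \left(l 25 + 158\right) = 6 - 3 \left(25 l + 158\right) = 6 - 3 \left(158 + 25 l\right) = 6 - \left(474 + 75 l\right) = -468 - 75 l$)
$\frac{1}{G{\left(O{\left(D{\left(\left(-5\right) 6 \right)},W \right)} \right)}} = \frac{1}{-468 - 75 \left(0 - \left(-9 - 30\right)\right)} = \frac{1}{-468 - 75 \left(0 - -39\right)} = \frac{1}{-468 - 75 \left(0 + 39\right)} = \frac{1}{-468 - 2925} = \frac{1}{-3393} = - \frac{1}{3393}$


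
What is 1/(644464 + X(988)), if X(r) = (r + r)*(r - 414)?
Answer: 1/1778688 ≈ 5.6221e-7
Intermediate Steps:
X(r) = 2*r*(-414 + r) (X(r) = (2*r)*(-414 + r) = 2*r*(-414 + r))
1/(644464 + X(988)) = 1/(644464 + 2*988*(-414 + 988)) = 1/(644464 + 2*988*574) = 1/(644464 + 1134224) = 1/1778688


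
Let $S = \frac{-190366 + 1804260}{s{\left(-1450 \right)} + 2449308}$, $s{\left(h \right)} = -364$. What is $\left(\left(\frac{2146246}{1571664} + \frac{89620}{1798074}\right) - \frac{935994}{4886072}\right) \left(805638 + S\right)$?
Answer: $\frac{173651773217069655624799307047}{176118409424013929118144} \approx 9.8599 \cdot 10^{5}$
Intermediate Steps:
$S = \frac{806947}{1224472}$ ($S = \frac{-190366 + 1804260}{-364 + 2449308} = \frac{1613894}{2448944} = 1613894 \cdot \frac{1}{2448944} = \frac{806947}{1224472} \approx 0.65902$)
$\left(\left(\frac{2146246}{1571664} + \frac{89620}{1798074}\right) - \frac{935994}{4886072}\right) \left(805638 + S\right) = \left(\left(\frac{2146246}{1571664} + \frac{89620}{1798074}\right) - \frac{935994}{4886072}\right) \left(805638 + \frac{806947}{1224472}\right) = \left(\left(2146246 \cdot \frac{1}{1571664} + 89620 \cdot \frac{1}{1798074}\right) - \frac{467997}{2443036}\right) \frac{986481980083}{1224472} = \left(\left(\frac{1073123}{785832} + \frac{44810}{899037}\right) - \frac{467997}{2443036}\right) \frac{986481980083}{1224472} = \left(\frac{333330138157}{235497347928} - \frac{467997}{2443036}\right) \frac{986481980083}{1224472} = \frac{176031368766066109}{143832124723157352} \cdot \frac{986481980083}{1224472} = \frac{173651773217069655624799307047}{176118409424013929118144}$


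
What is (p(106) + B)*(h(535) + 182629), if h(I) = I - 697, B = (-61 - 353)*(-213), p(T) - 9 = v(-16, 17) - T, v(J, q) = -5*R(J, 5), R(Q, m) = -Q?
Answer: 16058008335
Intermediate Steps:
v(J, q) = 5*J (v(J, q) = -(-5)*J = 5*J)
p(T) = -71 - T (p(T) = 9 + (5*(-16) - T) = 9 + (-80 - T) = -71 - T)
B = 88182 (B = -414*(-213) = 88182)
h(I) = -697 + I
(p(106) + B)*(h(535) + 182629) = ((-71 - 1*106) + 88182)*((-697 + 535) + 182629) = ((-71 - 106) + 88182)*(-162 + 182629) = (-177 + 88182)*182467 = 88005*182467 = 16058008335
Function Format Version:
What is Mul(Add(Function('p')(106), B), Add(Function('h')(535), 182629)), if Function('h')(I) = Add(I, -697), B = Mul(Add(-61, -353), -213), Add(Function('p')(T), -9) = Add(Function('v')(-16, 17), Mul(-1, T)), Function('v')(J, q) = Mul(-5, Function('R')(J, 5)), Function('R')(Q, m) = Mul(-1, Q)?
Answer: 16058008335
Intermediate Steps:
Function('v')(J, q) = Mul(5, J) (Function('v')(J, q) = Mul(-5, Mul(-1, J)) = Mul(5, J))
Function('p')(T) = Add(-71, Mul(-1, T)) (Function('p')(T) = Add(9, Add(Mul(5, -16), Mul(-1, T))) = Add(9, Add(-80, Mul(-1, T))) = Add(-71, Mul(-1, T)))
B = 88182 (B = Mul(-414, -213) = 88182)
Function('h')(I) = Add(-697, I)
Mul(Add(Function('p')(106), B), Add(Function('h')(535), 182629)) = Mul(Add(Add(-71, Mul(-1, 106)), 88182), Add(Add(-697, 535), 182629)) = Mul(Add(Add(-71, -106), 88182), Add(-162, 182629)) = Mul(Add(-177, 88182), 182467) = Mul(88005, 182467) = 16058008335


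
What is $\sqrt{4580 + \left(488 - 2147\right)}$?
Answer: $\sqrt{2921} \approx 54.046$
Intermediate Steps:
$\sqrt{4580 + \left(488 - 2147\right)} = \sqrt{4580 - 1659} = \sqrt{2921}$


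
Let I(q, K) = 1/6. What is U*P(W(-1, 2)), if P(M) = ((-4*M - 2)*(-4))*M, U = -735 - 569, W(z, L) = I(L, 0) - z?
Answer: -365120/9 ≈ -40569.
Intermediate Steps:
I(q, K) = ⅙
W(z, L) = ⅙ - z
U = -1304
P(M) = M*(8 + 16*M) (P(M) = ((-2 - 4*M)*(-4))*M = (8 + 16*M)*M = M*(8 + 16*M))
U*P(W(-1, 2)) = -10432*(⅙ - 1*(-1))*(1 + 2*(⅙ - 1*(-1))) = -10432*(⅙ + 1)*(1 + 2*(⅙ + 1)) = -10432*7*(1 + 2*(7/6))/6 = -10432*7*(1 + 7/3)/6 = -10432*7*10/(6*3) = -1304*280/9 = -365120/9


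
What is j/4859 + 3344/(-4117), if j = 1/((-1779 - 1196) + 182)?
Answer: -45382053445/55872576879 ≈ -0.81224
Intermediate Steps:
j = -1/2793 (j = 1/(-2975 + 182) = 1/(-2793) = -1/2793 ≈ -0.00035804)
j/4859 + 3344/(-4117) = -1/2793/4859 + 3344/(-4117) = -1/2793*1/4859 + 3344*(-1/4117) = -1/13571187 - 3344/4117 = -45382053445/55872576879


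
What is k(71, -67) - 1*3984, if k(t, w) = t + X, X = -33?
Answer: -3946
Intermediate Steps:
k(t, w) = -33 + t (k(t, w) = t - 33 = -33 + t)
k(71, -67) - 1*3984 = (-33 + 71) - 1*3984 = 38 - 3984 = -3946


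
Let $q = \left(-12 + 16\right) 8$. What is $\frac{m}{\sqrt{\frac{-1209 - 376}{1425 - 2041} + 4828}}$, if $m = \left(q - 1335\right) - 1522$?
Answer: $- \frac{5650 \sqrt{458247482}}{2975633} \approx -40.646$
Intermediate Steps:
$q = 32$ ($q = 4 \cdot 8 = 32$)
$m = -2825$ ($m = \left(32 - 1335\right) - 1522 = -1303 - 1522 = -2825$)
$\frac{m}{\sqrt{\frac{-1209 - 376}{1425 - 2041} + 4828}} = - \frac{2825}{\sqrt{\frac{-1209 - 376}{1425 - 2041} + 4828}} = - \frac{2825}{\sqrt{- \frac{1585}{1425 - 2041} + 4828}} = - \frac{2825}{\sqrt{- \frac{1585}{-616} + 4828}} = - \frac{2825}{\sqrt{\left(-1585\right) \left(- \frac{1}{616}\right) + 4828}} = - \frac{2825}{\sqrt{\frac{1585}{616} + 4828}} = - \frac{2825}{\sqrt{\frac{2975633}{616}}} = - \frac{2825}{\frac{1}{308} \sqrt{458247482}} = - 2825 \frac{2 \sqrt{458247482}}{2975633} = - \frac{5650 \sqrt{458247482}}{2975633}$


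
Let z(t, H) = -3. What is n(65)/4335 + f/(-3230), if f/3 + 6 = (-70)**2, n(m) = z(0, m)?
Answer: -124816/27455 ≈ -4.5462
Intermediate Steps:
n(m) = -3
f = 14682 (f = -18 + 3*(-70)**2 = -18 + 3*4900 = -18 + 14700 = 14682)
n(65)/4335 + f/(-3230) = -3/4335 + 14682/(-3230) = -3*1/4335 + 14682*(-1/3230) = -1/1445 - 7341/1615 = -124816/27455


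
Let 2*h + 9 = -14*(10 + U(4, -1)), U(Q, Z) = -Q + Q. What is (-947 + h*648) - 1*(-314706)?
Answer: 265483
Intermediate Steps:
U(Q, Z) = 0
h = -149/2 (h = -9/2 + (-14*(10 + 0))/2 = -9/2 + (-14*10)/2 = -9/2 + (½)*(-140) = -9/2 - 70 = -149/2 ≈ -74.500)
(-947 + h*648) - 1*(-314706) = (-947 - 149/2*648) - 1*(-314706) = (-947 - 48276) + 314706 = -49223 + 314706 = 265483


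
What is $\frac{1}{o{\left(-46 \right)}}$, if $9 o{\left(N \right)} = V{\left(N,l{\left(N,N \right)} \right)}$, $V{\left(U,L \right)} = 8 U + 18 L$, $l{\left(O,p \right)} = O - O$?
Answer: $- \frac{9}{368} \approx -0.024457$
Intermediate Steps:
$l{\left(O,p \right)} = 0$
$o{\left(N \right)} = \frac{8 N}{9}$ ($o{\left(N \right)} = \frac{8 N + 18 \cdot 0}{9} = \frac{8 N + 0}{9} = \frac{8 N}{9}$)
$\frac{1}{o{\left(-46 \right)}} = \frac{1}{\frac{8}{9} \left(-46\right)} = \frac{1}{- \frac{368}{9}} = - \frac{9}{368}$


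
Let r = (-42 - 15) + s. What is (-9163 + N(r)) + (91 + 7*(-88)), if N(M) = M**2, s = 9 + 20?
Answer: -8904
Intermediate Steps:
s = 29
r = -28 (r = (-42 - 15) + 29 = -57 + 29 = -28)
(-9163 + N(r)) + (91 + 7*(-88)) = (-9163 + (-28)**2) + (91 + 7*(-88)) = (-9163 + 784) + (91 - 616) = -8379 - 525 = -8904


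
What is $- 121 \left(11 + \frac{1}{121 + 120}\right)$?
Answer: $- \frac{320892}{241} \approx -1331.5$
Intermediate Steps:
$- 121 \left(11 + \frac{1}{121 + 120}\right) = - 121 \left(11 + \frac{1}{241}\right) = \left(-121\right) \frac{2652}{241} = - \frac{320892}{241}$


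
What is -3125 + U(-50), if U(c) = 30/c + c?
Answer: -15878/5 ≈ -3175.6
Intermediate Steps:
U(c) = c + 30/c
-3125 + U(-50) = -3125 + (-50 + 30/(-50)) = -3125 + (-50 + 30*(-1/50)) = -3125 + (-50 - 3/5) = -3125 - 253/5 = -15878/5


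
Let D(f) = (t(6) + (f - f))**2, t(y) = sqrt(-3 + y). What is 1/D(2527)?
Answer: 1/3 ≈ 0.33333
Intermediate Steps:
D(f) = 3 (D(f) = (sqrt(-3 + 6) + (f - f))**2 = (sqrt(3) + 0)**2 = (sqrt(3))**2 = 3)
1/D(2527) = 1/3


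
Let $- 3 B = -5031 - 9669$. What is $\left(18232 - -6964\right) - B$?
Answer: $20296$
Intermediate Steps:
$B = 4900$ ($B = - \frac{-5031 - 9669}{3} = \left(- \frac{1}{3}\right) \left(-14700\right) = 4900$)
$\left(18232 - -6964\right) - B = \left(18232 - -6964\right) - 4900 = \left(18232 + 6964\right) - 4900 = 25196 - 4900 = 20296$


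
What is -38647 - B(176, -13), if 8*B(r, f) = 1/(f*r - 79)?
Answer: -731819591/18936 ≈ -38647.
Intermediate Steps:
B(r, f) = 1/(8*(-79 + f*r)) (B(r, f) = 1/(8*(f*r - 79)) = 1/(8*(-79 + f*r)))
-38647 - B(176, -13) = -38647 - 1/(8*(-79 - 13*176)) = -38647 - 1/(8*(-79 - 2288)) = -38647 - 1/(8*(-2367)) = -38647 - (-1)/(8*2367) = -38647 - 1*(-1/18936) = -38647 + 1/18936 = -731819591/18936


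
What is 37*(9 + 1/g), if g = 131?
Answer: 43660/131 ≈ 333.28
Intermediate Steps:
37*(9 + 1/g) = 37*(9 + 1/131) = 37*(1180/131) = 43660/131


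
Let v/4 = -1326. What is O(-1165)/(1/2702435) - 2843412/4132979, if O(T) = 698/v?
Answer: -3898025919977509/10960660308 ≈ -3.5564e+5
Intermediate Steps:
v = -5304 (v = 4*(-1326) = -5304)
O(T) = -349/2652 (O(T) = 698/(-5304) = 698*(-1/5304) = -349/2652)
O(-1165)/(1/2702435) - 2843412/4132979 = -349/(2652*(1/2702435)) - 2843412/4132979 = -349/(2652*1/2702435) - 2843412*1/4132979 = -349/2652*2702435 - 2843412/4132979 = -943149815/2652 - 2843412/4132979 = -3898025919977509/10960660308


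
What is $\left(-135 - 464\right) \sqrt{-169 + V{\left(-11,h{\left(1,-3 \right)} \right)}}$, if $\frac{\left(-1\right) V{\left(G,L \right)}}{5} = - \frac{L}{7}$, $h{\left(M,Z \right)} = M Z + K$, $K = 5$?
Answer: $- \frac{599 i \sqrt{8211}}{7} \approx - 7754.0 i$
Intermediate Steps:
$h{\left(M,Z \right)} = 5 + M Z$ ($h{\left(M,Z \right)} = M Z + 5 = 5 + M Z$)
$V{\left(G,L \right)} = \frac{5 L}{7}$ ($V{\left(G,L \right)} = - 5 \left(- \frac{L}{7}\right) = \frac{5 L}{7}$)
$\left(-135 - 464\right) \sqrt{-169 + V{\left(-11,h{\left(1,-3 \right)} \right)}} = \left(-135 - 464\right) \sqrt{-169 + \frac{5 \left(5 + 1 \left(-3\right)\right)}{7}} = - 599 \sqrt{-169 + \frac{5 \left(5 - 3\right)}{7}} = - 599 \sqrt{-169 + \frac{5}{7} \cdot 2} = - 599 \sqrt{-169 + \frac{10}{7}} = - 599 \sqrt{- \frac{1173}{7}} = - 599 \frac{i \sqrt{8211}}{7} = - \frac{599 i \sqrt{8211}}{7}$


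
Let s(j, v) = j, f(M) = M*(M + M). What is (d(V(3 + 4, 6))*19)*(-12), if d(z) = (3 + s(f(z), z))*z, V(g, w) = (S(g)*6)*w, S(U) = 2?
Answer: -170250336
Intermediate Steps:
f(M) = 2*M² (f(M) = M*(2*M) = 2*M²)
V(g, w) = 12*w (V(g, w) = (2*6)*w = 12*w)
d(z) = z*(3 + 2*z²) (d(z) = (3 + 2*z²)*z = z*(3 + 2*z²))
(d(V(3 + 4, 6))*19)*(-12) = (((12*6)*(3 + 2*(12*6)²))*19)*(-12) = ((72*(3 + 2*72²))*19)*(-12) = ((72*(3 + 2*5184))*19)*(-12) = ((72*(3 + 10368))*19)*(-12) = ((72*10371)*19)*(-12) = (746712*19)*(-12) = 14187528*(-12) = -170250336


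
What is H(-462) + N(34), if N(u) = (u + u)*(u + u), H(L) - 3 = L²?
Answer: 218071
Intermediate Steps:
H(L) = 3 + L²
N(u) = 4*u² (N(u) = (2*u)*(2*u) = 4*u²)
H(-462) + N(34) = (3 + (-462)²) + 4*34² = (3 + 213444) + 4*1156 = 213447 + 4624 = 218071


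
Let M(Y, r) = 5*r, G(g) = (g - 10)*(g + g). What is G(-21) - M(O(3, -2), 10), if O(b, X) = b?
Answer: 1252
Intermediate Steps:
G(g) = 2*g*(-10 + g) (G(g) = (-10 + g)*(2*g) = 2*g*(-10 + g))
G(-21) - M(O(3, -2), 10) = 2*(-21)*(-10 - 21) - 5*10 = 2*(-21)*(-31) - 1*50 = 1302 - 50 = 1252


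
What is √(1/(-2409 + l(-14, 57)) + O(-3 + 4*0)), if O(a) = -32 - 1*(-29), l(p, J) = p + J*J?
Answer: I*√2046002/826 ≈ 1.7317*I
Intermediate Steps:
l(p, J) = p + J²
O(a) = -3 (O(a) = -32 + 29 = -3)
√(1/(-2409 + l(-14, 57)) + O(-3 + 4*0)) = √(1/(-2409 + (-14 + 57²)) - 3) = √(1/(-2409 + (-14 + 3249)) - 3) = √(1/(-2409 + 3235) - 3) = √(1/826 - 3) = √(-2477/826) = I*√2046002/826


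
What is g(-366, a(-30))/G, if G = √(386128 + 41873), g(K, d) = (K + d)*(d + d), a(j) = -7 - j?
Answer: -2254*√428001/61143 ≈ -24.117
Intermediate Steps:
g(K, d) = 2*d*(K + d) (g(K, d) = (K + d)*(2*d) = 2*d*(K + d))
G = √428001 ≈ 654.22
g(-366, a(-30))/G = (2*(-7 - 1*(-30))*(-366 + (-7 - 1*(-30))))/(√428001) = (2*(-7 + 30)*(-366 + (-7 + 30)))*(√428001/428001) = (2*23*(-366 + 23))*(√428001/428001) = (2*23*(-343))*(√428001/428001) = -2254*√428001/61143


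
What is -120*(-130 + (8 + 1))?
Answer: 14520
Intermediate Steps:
-120*(-130 + (8 + 1)) = -120*(-130 + 9) = -120*(-121) = 14520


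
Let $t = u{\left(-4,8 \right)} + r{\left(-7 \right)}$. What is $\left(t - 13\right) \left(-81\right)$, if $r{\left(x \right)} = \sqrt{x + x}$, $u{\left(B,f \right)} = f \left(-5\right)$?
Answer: $4293 - 81 i \sqrt{14} \approx 4293.0 - 303.07 i$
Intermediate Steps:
$u{\left(B,f \right)} = - 5 f$
$r{\left(x \right)} = \sqrt{2} \sqrt{x}$ ($r{\left(x \right)} = \sqrt{2 x} = \sqrt{2} \sqrt{x}$)
$t = -40 + i \sqrt{14}$ ($t = \left(-5\right) 8 + \sqrt{2} \sqrt{-7} = -40 + \sqrt{2} i \sqrt{7} = -40 + i \sqrt{14} \approx -40.0 + 3.7417 i$)
$\left(t - 13\right) \left(-81\right) = \left(\left(-40 + i \sqrt{14}\right) - 13\right) \left(-81\right) = \left(-53 + i \sqrt{14}\right) \left(-81\right) = 4293 - 81 i \sqrt{14}$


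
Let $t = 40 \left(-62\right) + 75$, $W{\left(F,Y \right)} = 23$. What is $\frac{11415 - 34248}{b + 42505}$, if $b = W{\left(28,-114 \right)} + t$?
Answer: $- \frac{22833}{40123} \approx -0.56907$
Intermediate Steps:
$t = -2405$ ($t = -2480 + 75 = -2405$)
$b = -2382$ ($b = 23 - 2405 = -2382$)
$\frac{11415 - 34248}{b + 42505} = \frac{11415 - 34248}{-2382 + 42505} = - \frac{22833}{40123}$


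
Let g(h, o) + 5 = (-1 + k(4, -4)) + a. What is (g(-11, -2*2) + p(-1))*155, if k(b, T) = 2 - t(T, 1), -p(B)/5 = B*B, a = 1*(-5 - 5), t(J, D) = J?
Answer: -2325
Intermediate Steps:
a = -10 (a = 1*(-10) = -10)
p(B) = -5*B² (p(B) = -5*B*B = -5*B²)
k(b, T) = 2 - T
g(h, o) = -10 (g(h, o) = -5 + ((-1 + (2 - 1*(-4))) - 10) = -5 + ((-1 + (2 + 4)) - 10) = -5 + ((-1 + 6) - 10) = -5 + (5 - 10) = -5 - 5 = -10)
(g(-11, -2*2) + p(-1))*155 = (-10 - 5*(-1)²)*155 = (-10 - 5*1)*155 = (-10 - 5)*155 = -15*155 = -2325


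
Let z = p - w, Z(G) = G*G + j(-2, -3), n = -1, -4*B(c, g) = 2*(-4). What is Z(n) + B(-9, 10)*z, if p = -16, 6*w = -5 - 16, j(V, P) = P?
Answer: -27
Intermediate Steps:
B(c, g) = 2 (B(c, g) = -(-4)/2 = -¼*(-8) = 2)
w = -7/2 (w = (-5 - 16)/6 = (⅙)*(-21) = -7/2 ≈ -3.5000)
Z(G) = -3 + G² (Z(G) = G*G - 3 = G² - 3 = -3 + G²)
z = -25/2 (z = -16 - 1*(-7/2) = -16 + 7/2 = -25/2 ≈ -12.500)
Z(n) + B(-9, 10)*z = (-3 + (-1)²) + 2*(-25/2) = (-3 + 1) - 25 = -2 - 25 = -27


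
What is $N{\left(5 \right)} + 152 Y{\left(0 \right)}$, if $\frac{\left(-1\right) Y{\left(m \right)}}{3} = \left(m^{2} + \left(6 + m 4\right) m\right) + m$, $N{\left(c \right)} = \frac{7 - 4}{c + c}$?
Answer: $\frac{3}{10} \approx 0.3$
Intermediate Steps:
$N{\left(c \right)} = \frac{3}{2 c}$
$Y{\left(m \right)} = - 3 m - 3 m^{2} - 3 m \left(6 + 4 m\right)$ ($Y{\left(m \right)} = - 3 \left(\left(m^{2} + \left(6 + m 4\right) m\right) + m\right) = - 3 \left(\left(m^{2} + \left(6 + 4 m\right) m\right) + m\right) = - 3 \left(\left(m^{2} + m \left(6 + 4 m\right)\right) + m\right) = - 3 \left(m + m^{2} + m \left(6 + 4 m\right)\right) = - 3 m - 3 m^{2} - 3 m \left(6 + 4 m\right)$)
$N{\left(5 \right)} + 152 Y{\left(0 \right)} = \frac{3}{2 \cdot 5} + 152 \left(\left(-3\right) 0 \left(7 + 5 \cdot 0\right)\right) = \frac{3}{2} \cdot \frac{1}{5} + 152 \left(\left(-3\right) 0 \left(7 + 0\right)\right) = \frac{3}{10} + 152 \left(\left(-3\right) 0 \cdot 7\right) = \frac{3}{10} + 152 \cdot 0 = \frac{3}{10} + 0 = \frac{3}{10}$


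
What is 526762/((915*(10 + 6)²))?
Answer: 263381/117120 ≈ 2.2488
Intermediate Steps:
526762/((915*(10 + 6)²)) = 526762/((915*16²)) = 526762/((915*256)) = 526762/234240 = 526762*(1/234240) = 263381/117120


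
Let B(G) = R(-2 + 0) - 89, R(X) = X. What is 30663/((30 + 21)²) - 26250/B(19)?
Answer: 1128041/3757 ≈ 300.25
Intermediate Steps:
B(G) = -91 (B(G) = (-2 + 0) - 89 = -2 - 89 = -91)
30663/((30 + 21)²) - 26250/B(19) = 30663/((30 + 21)²) - 26250/(-91) = 30663/(51²) - 26250*(-1/91) = 30663/2601 + 3750/13 = 30663*(1/2601) + 3750/13 = 3407/289 + 3750/13 = 1128041/3757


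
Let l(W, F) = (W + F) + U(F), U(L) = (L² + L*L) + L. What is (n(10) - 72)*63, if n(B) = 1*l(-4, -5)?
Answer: -2268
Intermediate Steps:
U(L) = L + 2*L² (U(L) = (L² + L²) + L = 2*L² + L = L + 2*L²)
l(W, F) = F + W + F*(1 + 2*F) (l(W, F) = (W + F) + F*(1 + 2*F) = (F + W) + F*(1 + 2*F) = F + W + F*(1 + 2*F))
n(B) = 36 (n(B) = 1*(-5 - 4 - 5*(1 + 2*(-5))) = 1*(-5 - 4 - 5*(1 - 10)) = 1*(-5 - 4 - 5*(-9)) = 1*(-5 - 4 + 45) = 1*36 = 36)
(n(10) - 72)*63 = (36 - 72)*63 = -36*63 = -2268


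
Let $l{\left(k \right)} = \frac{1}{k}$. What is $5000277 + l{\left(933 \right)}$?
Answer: $\frac{4665258442}{933} \approx 5.0003 \cdot 10^{6}$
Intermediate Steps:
$5000277 + l{\left(933 \right)} = 5000277 + \frac{1}{933} = \frac{4665258442}{933}$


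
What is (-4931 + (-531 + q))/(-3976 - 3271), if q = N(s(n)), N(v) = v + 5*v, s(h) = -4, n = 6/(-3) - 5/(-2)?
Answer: 5486/7247 ≈ 0.75700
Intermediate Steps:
n = 1/2 (n = 6*(-1/3) - 5*(-1/2) = -2 + 5/2 = 1/2 ≈ 0.50000)
N(v) = 6*v
q = -24 (q = 6*(-4) = -24)
(-4931 + (-531 + q))/(-3976 - 3271) = (-4931 + (-531 - 24))/(-3976 - 3271) = (-4931 - 555)/(-7247) = -5486*(-1/7247) = 5486/7247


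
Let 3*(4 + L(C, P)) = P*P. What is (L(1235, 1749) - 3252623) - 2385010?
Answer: -4617970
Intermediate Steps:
L(C, P) = -4 + P²/3 (L(C, P) = -4 + (P*P)/3 = -4 + P²/3)
(L(1235, 1749) - 3252623) - 2385010 = ((-4 + (⅓)*1749²) - 3252623) - 2385010 = ((-4 + (⅓)*3059001) - 3252623) - 2385010 = ((-4 + 1019667) - 3252623) - 2385010 = (1019663 - 3252623) - 2385010 = -2232960 - 2385010 = -4617970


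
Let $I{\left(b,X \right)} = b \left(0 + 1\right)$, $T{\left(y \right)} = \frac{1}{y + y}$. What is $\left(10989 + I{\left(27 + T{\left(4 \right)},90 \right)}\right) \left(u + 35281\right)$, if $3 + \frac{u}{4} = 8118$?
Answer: $\frac{5969946589}{8} \approx 7.4624 \cdot 10^{8}$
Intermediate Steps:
$u = 32460$ ($u = -12 + 4 \cdot 8118 = -12 + 32472 = 32460$)
$T{\left(y \right)} = \frac{1}{2 y}$
$I{\left(b,X \right)} = b$ ($I{\left(b,X \right)} = b 1 = b$)
$\left(10989 + I{\left(27 + T{\left(4 \right)},90 \right)}\right) \left(u + 35281\right) = \left(10989 + \left(27 + \frac{1}{2 \cdot 4}\right)\right) \left(32460 + 35281\right) = \left(10989 + \left(27 + \frac{1}{2} \cdot \frac{1}{4}\right)\right) 67741 = \left(10989 + \left(27 + \frac{1}{8}\right)\right) 67741 = \left(10989 + \frac{217}{8}\right) 67741 = \frac{88129}{8} \cdot 67741 = \frac{5969946589}{8}$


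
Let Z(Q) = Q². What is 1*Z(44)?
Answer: 1936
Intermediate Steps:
1*Z(44) = 1*44² = 1*1936 = 1936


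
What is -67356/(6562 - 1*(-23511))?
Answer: -67356/30073 ≈ -2.2397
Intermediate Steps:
-67356/(6562 - 1*(-23511)) = -67356/(6562 + 23511) = -67356/30073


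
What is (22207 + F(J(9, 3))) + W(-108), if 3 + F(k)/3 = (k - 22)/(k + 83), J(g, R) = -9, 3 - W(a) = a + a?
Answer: 1658765/74 ≈ 22416.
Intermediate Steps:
W(a) = 3 - 2*a (W(a) = 3 - (a + a) = 3 - 2*a)
F(k) = -9 + 3*(-22 + k)/(83 + k) (F(k) = -9 + 3*((k - 22)/(k + 83)) = -9 + 3*((-22 + k)/(83 + k)) = -9 + 3*(-22 + k)/(83 + k))
(22207 + F(J(9, 3))) + W(-108) = (22207 + 3*(-271 - 2*(-9))/(83 - 9)) + (3 - 2*(-108)) = (22207 + 3*(-271 + 18)/74) + (3 + 216) = (22207 + 3*(1/74)*(-253)) + 219 = (22207 - 759/74) + 219 = 1642559/74 + 219 = 1658765/74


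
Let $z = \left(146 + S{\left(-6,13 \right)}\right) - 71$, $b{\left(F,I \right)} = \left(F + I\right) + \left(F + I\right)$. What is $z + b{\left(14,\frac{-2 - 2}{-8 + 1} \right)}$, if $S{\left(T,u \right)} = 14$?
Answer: $\frac{827}{7} \approx 118.14$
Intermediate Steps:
$b{\left(F,I \right)} = 2 F + 2 I$
$z = 89$ ($z = \left(146 + 14\right) - 71 = 160 - 71 = 89$)
$z + b{\left(14,\frac{-2 - 2}{-8 + 1} \right)} = 89 + \left(2 \cdot 14 + 2 \frac{-2 - 2}{-8 + 1}\right) = 89 + \left(28 + 2 \left(- \frac{4}{-7}\right)\right) = 89 + \left(28 + 2 \left(\left(-4\right) \left(- \frac{1}{7}\right)\right)\right) = 89 + \left(28 + 2 \cdot \frac{4}{7}\right) = 89 + \left(28 + \frac{8}{7}\right) = 89 + \frac{204}{7} = \frac{827}{7}$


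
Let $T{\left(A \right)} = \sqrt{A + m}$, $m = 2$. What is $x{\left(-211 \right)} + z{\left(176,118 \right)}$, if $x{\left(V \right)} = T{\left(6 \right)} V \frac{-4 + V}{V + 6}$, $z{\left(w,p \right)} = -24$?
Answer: $-24 - \frac{18146 \sqrt{2}}{41} \approx -649.91$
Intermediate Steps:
$T{\left(A \right)} = \sqrt{2 + A}$ ($T{\left(A \right)} = \sqrt{A + 2} = \sqrt{2 + A}$)
$x{\left(V \right)} = \frac{2 V \sqrt{2} \left(-4 + V\right)}{6 + V}$ ($x{\left(V \right)} = \sqrt{2 + 6} V \frac{-4 + V}{V + 6} = \sqrt{8} V \frac{-4 + V}{6 + V} = 2 \sqrt{2} V \frac{-4 + V}{6 + V} = 2 V \sqrt{2} \frac{-4 + V}{6 + V} = \frac{2 V \sqrt{2} \left(-4 + V\right)}{6 + V}$)
$x{\left(-211 \right)} + z{\left(176,118 \right)} = 2 \left(-211\right) \sqrt{2} \frac{1}{6 - 211} \left(-4 - 211\right) - 24 = 2 \left(-211\right) \sqrt{2} \frac{1}{-205} \left(-215\right) - 24 = 2 \left(-211\right) \sqrt{2} \left(- \frac{1}{205}\right) \left(-215\right) - 24 = - \frac{18146 \sqrt{2}}{41} - 24 = -24 - \frac{18146 \sqrt{2}}{41}$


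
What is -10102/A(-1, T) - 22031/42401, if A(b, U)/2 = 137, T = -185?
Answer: -217185698/5808937 ≈ -37.388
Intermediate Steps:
A(b, U) = 274 (A(b, U) = 2*137 = 274)
-10102/A(-1, T) - 22031/42401 = -10102/274 - 22031/42401 = -10102*1/274 - 22031*1/42401 = -5051/137 - 22031/42401 = -217185698/5808937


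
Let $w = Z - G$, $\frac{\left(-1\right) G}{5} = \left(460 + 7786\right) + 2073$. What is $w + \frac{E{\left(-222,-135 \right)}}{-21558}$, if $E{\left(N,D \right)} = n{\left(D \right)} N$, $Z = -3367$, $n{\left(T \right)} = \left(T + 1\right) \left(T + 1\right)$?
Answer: $\frac{173947576}{3593} \approx 48413.0$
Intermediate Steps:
$n{\left(T \right)} = \left(1 + T\right)^{2}$ ($n{\left(T \right)} = \left(1 + T\right) \left(1 + T\right) = \left(1 + T\right)^{2}$)
$G = -51595$ ($G = - 5 \left(\left(460 + 7786\right) + 2073\right) = - 5 \left(8246 + 2073\right) = \left(-5\right) 10319 = -51595$)
$E{\left(N,D \right)} = N \left(1 + D\right)^{2}$ ($E{\left(N,D \right)} = \left(1 + D\right)^{2} N = N \left(1 + D\right)^{2}$)
$w = 48228$ ($w = -3367 - -51595 = -3367 + 51595 = 48228$)
$w + \frac{E{\left(-222,-135 \right)}}{-21558} = 48228 + \frac{\left(-222\right) \left(1 - 135\right)^{2}}{-21558} = 48228 + - 222 \left(-134\right)^{2} \left(- \frac{1}{21558}\right) = 48228 + \left(-222\right) 17956 \left(- \frac{1}{21558}\right) = 48228 - - \frac{664372}{3593} = 48228 + \frac{664372}{3593} = \frac{173947576}{3593}$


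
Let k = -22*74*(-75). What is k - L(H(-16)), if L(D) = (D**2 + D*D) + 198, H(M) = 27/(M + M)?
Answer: 62413095/512 ≈ 1.2190e+5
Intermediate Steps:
H(M) = 27/(2*M) (H(M) = 27/((2*M)) = 27*(1/(2*M)) = 27/(2*M))
k = 122100 (k = -1628*(-75) = 122100)
L(D) = 198 + 2*D**2 (L(D) = (D**2 + D**2) + 198 = 2*D**2 + 198 = 198 + 2*D**2)
k - L(H(-16)) = 122100 - (198 + 2*((27/2)/(-16))**2) = 122100 - (198 + 2*((27/2)*(-1/16))**2) = 122100 - (198 + 2*(-27/32)**2) = 122100 - (198 + 2*(729/1024)) = 122100 - (198 + 729/512) = 122100 - 1*102105/512 = 122100 - 102105/512 = 62413095/512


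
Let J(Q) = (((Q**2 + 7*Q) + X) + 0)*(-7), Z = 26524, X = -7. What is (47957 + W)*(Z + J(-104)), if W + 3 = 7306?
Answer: -2433816180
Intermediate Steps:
W = 7303 (W = -3 + 7306 = 7303)
J(Q) = 49 - 49*Q - 7*Q**2 (J(Q) = (((Q**2 + 7*Q) - 7) + 0)*(-7) = ((-7 + Q**2 + 7*Q) + 0)*(-7) = (-7 + Q**2 + 7*Q)*(-7) = 49 - 49*Q - 7*Q**2)
(47957 + W)*(Z + J(-104)) = (47957 + 7303)*(26524 + (49 - 49*(-104) - 7*(-104)**2)) = 55260*(26524 + (49 + 5096 - 7*10816)) = 55260*(26524 + (49 + 5096 - 75712)) = 55260*(26524 - 70567) = 55260*(-44043) = -2433816180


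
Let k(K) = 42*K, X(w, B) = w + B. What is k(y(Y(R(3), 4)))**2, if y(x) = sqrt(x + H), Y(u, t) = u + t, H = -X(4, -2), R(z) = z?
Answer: 8820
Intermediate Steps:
X(w, B) = B + w
H = -2 (H = -(-2 + 4) = -1*2 = -2)
Y(u, t) = t + u
y(x) = sqrt(-2 + x) (y(x) = sqrt(x - 2) = sqrt(-2 + x))
k(y(Y(R(3), 4)))**2 = (42*sqrt(-2 + (4 + 3)))**2 = (42*sqrt(-2 + 7))**2 = (42*sqrt(5))**2 = 8820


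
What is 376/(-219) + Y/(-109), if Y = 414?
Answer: -131650/23871 ≈ -5.5151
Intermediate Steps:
376/(-219) + Y/(-109) = 376/(-219) + 414/(-109) = 376*(-1/219) + 414*(-1/109) = -376/219 - 414/109 = -131650/23871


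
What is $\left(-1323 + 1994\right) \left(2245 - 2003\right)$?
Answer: $162382$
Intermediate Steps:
$\left(-1323 + 1994\right) \left(2245 - 2003\right) = 671 \left(2245 + \left(-2073 + 70\right)\right) = 671 \left(2245 - 2003\right) = 671 \cdot 242 = 162382$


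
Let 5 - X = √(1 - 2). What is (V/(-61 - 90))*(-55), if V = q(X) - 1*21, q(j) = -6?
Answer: -1485/151 ≈ -9.8344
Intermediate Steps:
X = 5 - I (X = 5 - √(1 - 2) = 5 - √(-1) = 5 - I ≈ 5.0 - 1.0*I)
V = -27 (V = -6 - 1*21 = -6 - 21 = -27)
(V/(-61 - 90))*(-55) = (-27/(-61 - 90))*(-55) = (-27/(-151))*(-55) = -1/151*(-27)*(-55) = (27/151)*(-55) = -1485/151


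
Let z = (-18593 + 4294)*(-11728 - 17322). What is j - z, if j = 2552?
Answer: -415383398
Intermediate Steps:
z = 415385950 (z = -14299*(-29050) = 415385950)
j - z = 2552 - 1*415385950 = 2552 - 415385950 = -415383398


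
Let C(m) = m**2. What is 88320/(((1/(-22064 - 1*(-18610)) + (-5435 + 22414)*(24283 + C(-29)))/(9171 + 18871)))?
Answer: 2851472081920/491136229261 ≈ 5.8059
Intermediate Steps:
88320/(((1/(-22064 - 1*(-18610)) + (-5435 + 22414)*(24283 + C(-29)))/(9171 + 18871))) = 88320/(((1/(-22064 - 1*(-18610)) + (-5435 + 22414)*(24283 + (-29)**2))/(9171 + 18871))) = 88320/(((1/(-22064 + 18610) + 16979*(24283 + 841))/28042)) = 88320/(((1/(-3454) + 16979*25124)*(1/28042))) = 88320/(((-1/3454 + 426580396)*(1/28042))) = 88320/(((1473408687783/3454)*(1/28042))) = 88320/(1473408687783/96857068) = 88320*(96857068/1473408687783) = 2851472081920/491136229261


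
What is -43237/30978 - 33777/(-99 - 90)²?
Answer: -3553927/1517922 ≈ -2.3413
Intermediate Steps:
-43237/30978 - 33777/(-99 - 90)² = -43237*1/30978 - 33777/((-189)²) = -43237/30978 - 33777/35721 = -43237/30978 - 33777*1/35721 = -43237/30978 - 139/147 = -3553927/1517922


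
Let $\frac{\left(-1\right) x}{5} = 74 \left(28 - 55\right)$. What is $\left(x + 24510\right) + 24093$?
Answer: $58593$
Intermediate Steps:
$x = 9990$ ($x = - 5 \cdot 74 \left(28 - 55\right) = - 5 \cdot 74 \left(-27\right) = \left(-5\right) \left(-1998\right) = 9990$)
$\left(x + 24510\right) + 24093 = \left(9990 + 24510\right) + 24093 = 34500 + 24093 = 58593$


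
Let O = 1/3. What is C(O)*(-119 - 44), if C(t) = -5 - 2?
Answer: 1141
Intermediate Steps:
O = ⅓ ≈ 0.33333
C(t) = -7
C(O)*(-119 - 44) = -7*(-119 - 44) = -7*(-163) = 1141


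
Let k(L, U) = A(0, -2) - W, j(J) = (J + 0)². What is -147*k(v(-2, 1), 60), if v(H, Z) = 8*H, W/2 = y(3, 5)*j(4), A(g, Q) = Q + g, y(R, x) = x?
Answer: 23814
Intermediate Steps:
j(J) = J²
W = 160 (W = 2*(5*4²) = 2*(5*16) = 2*80 = 160)
k(L, U) = -162 (k(L, U) = (-2 + 0) - 1*160 = -2 - 160 = -162)
-147*k(v(-2, 1), 60) = -147*(-162) = 23814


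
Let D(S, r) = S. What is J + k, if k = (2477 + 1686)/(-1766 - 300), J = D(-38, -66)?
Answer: -82671/2066 ≈ -40.015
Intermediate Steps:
J = -38
k = -4163/2066 (k = 4163/(-2066) = 4163*(-1/2066) = -4163/2066 ≈ -2.0150)
J + k = -38 - 4163/2066 = -82671/2066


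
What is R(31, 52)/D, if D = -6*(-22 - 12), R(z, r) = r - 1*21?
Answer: 31/204 ≈ 0.15196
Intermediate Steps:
R(z, r) = -21 + r (R(z, r) = r - 21 = -21 + r)
D = 204 (D = -6*(-34) = 204)
R(31, 52)/D = (-21 + 52)/204 = 31*(1/204) = 31/204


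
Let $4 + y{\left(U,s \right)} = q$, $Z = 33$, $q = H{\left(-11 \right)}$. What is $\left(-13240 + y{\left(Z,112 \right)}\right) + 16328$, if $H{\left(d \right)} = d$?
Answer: $3073$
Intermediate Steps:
$q = -11$
$y{\left(U,s \right)} = -15$ ($y{\left(U,s \right)} = -4 - 11 = -15$)
$\left(-13240 + y{\left(Z,112 \right)}\right) + 16328 = \left(-13240 - 15\right) + 16328 = -13255 + 16328 = 3073$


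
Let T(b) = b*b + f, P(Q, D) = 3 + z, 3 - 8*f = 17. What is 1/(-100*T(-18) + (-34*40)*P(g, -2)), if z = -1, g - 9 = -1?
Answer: -1/34945 ≈ -2.8616e-5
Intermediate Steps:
g = 8 (g = 9 - 1 = 8)
f = -7/4 (f = 3/8 - ⅛*17 = 3/8 - 17/8 = -7/4 ≈ -1.7500)
P(Q, D) = 2 (P(Q, D) = 3 - 1 = 2)
T(b) = -7/4 + b² (T(b) = b*b - 7/4 = b² - 7/4 = -7/4 + b²)
1/(-100*T(-18) + (-34*40)*P(g, -2)) = 1/(-100*(-7/4 + (-18)²) - 34*40*2) = 1/(-100*(-7/4 + 324) - 1360*2) = 1/(-100*1289/4 - 2720) = 1/(-32225 - 2720) = 1/(-34945) = -1/34945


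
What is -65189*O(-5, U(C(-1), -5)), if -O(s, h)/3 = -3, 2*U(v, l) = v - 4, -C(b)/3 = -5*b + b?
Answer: -586701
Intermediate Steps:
C(b) = 12*b (C(b) = -3*(-5*b + b) = -(-12)*b = 12*b)
U(v, l) = -2 + v/2 (U(v, l) = (v - 4)/2 = (-4 + v)/2 = -2 + v/2)
O(s, h) = 9 (O(s, h) = -3*(-3) = 9)
-65189*O(-5, U(C(-1), -5)) = -65189*9 = -586701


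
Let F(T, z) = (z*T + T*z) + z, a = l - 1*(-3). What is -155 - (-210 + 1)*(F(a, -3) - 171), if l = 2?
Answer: -42791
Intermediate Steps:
a = 5 (a = 2 - 1*(-3) = 2 + 3 = 5)
F(T, z) = z + 2*T*z (F(T, z) = (T*z + T*z) + z = 2*T*z + z = z + 2*T*z)
-155 - (-210 + 1)*(F(a, -3) - 171) = -155 - (-210 + 1)*(-3*(1 + 2*5) - 171) = -155 - (-209)*(-3*(1 + 10) - 171) = -155 - (-209)*(-3*11 - 171) = -155 - (-209)*(-33 - 171) = -155 - (-209)*(-204) = -155 - 1*42636 = -155 - 42636 = -42791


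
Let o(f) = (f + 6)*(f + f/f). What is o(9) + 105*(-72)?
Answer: -7410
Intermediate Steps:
o(f) = (1 + f)*(6 + f) (o(f) = (6 + f)*(f + 1) = (6 + f)*(1 + f) = (1 + f)*(6 + f))
o(9) + 105*(-72) = (6 + 9**2 + 7*9) + 105*(-72) = (6 + 81 + 63) - 7560 = 150 - 7560 = -7410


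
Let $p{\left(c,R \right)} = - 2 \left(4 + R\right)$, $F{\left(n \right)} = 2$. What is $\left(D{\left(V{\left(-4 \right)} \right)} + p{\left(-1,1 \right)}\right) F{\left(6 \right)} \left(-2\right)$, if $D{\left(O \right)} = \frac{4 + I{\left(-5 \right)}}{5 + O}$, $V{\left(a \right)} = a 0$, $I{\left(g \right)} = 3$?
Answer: $\frac{172}{5} \approx 34.4$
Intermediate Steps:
$p{\left(c,R \right)} = -8 - 2 R$
$V{\left(a \right)} = 0$
$D{\left(O \right)} = \frac{7}{5 + O}$ ($D{\left(O \right)} = \frac{4 + 3}{5 + O} = \frac{7}{5 + O}$)
$\left(D{\left(V{\left(-4 \right)} \right)} + p{\left(-1,1 \right)}\right) F{\left(6 \right)} \left(-2\right) = \left(\frac{7}{5 + 0} - 10\right) 2 \left(-2\right) = \left(\frac{7}{5} - 10\right) \left(-4\right) = \left(- \frac{43}{5}\right) \left(-4\right) = \frac{172}{5}$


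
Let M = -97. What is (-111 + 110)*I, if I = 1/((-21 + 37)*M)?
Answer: 1/1552 ≈ 0.00064433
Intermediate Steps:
I = -1/1552 (I = 1/((-21 + 37)*(-97)) = -1/97/16 = (1/16)*(-1/97) = -1/1552 ≈ -0.00064433)
(-111 + 110)*I = (-111 + 110)*(-1/1552) = -1*(-1/1552) = 1/1552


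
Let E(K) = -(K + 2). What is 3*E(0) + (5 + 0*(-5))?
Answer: -1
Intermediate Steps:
E(K) = -2 - K (E(K) = -(2 + K) = -2 - K)
3*E(0) + (5 + 0*(-5)) = 3*(-2 - 1*0) + (5 + 0*(-5)) = 3*(-2 + 0) + (5 + 0) = 3*(-2) + 5 = -6 + 5 = -1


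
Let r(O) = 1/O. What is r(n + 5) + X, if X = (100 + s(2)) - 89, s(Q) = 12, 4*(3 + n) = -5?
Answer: 73/3 ≈ 24.333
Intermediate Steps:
n = -17/4 (n = -3 + (¼)*(-5) = -3 - 5/4 = -17/4 ≈ -4.2500)
X = 23 (X = (100 + 12) - 89 = 112 - 89 = 23)
r(n + 5) + X = 1/(-17/4 + 5) + 23 = 1/(¾) + 23 = 4/3 + 23 = 73/3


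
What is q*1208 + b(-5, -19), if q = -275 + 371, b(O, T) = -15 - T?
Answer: 115972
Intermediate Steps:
q = 96
q*1208 + b(-5, -19) = 96*1208 + (-15 - 1*(-19)) = 115968 + (-15 + 19) = 115968 + 4 = 115972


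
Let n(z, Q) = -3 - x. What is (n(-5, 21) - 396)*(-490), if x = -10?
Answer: 190610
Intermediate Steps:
n(z, Q) = 7 (n(z, Q) = -3 - 1*(-10) = -3 + 10 = 7)
(n(-5, 21) - 396)*(-490) = (7 - 396)*(-490) = -389*(-490) = 190610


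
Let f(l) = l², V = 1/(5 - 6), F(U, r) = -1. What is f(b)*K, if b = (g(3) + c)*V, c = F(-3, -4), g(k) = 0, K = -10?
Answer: -10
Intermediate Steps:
c = -1
V = -1 (V = 1/(-1) = -1)
b = 1 (b = (0 - 1)*(-1) = -1*(-1) = 1)
f(b)*K = 1²*(-10) = 1*(-10) = -10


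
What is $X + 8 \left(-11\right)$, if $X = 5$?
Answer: $-83$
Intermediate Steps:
$X + 8 \left(-11\right) = 5 + 8 \left(-11\right) = 5 - 88 = -83$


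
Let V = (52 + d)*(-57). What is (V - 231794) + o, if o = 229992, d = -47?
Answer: -2087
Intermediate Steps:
V = -285 (V = (52 - 47)*(-57) = 5*(-57) = -285)
(V - 231794) + o = (-285 - 231794) + 229992 = -232079 + 229992 = -2087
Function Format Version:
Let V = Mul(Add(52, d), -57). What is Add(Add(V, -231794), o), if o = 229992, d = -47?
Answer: -2087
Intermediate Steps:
V = -285 (V = Mul(Add(52, -47), -57) = Mul(5, -57) = -285)
Add(Add(V, -231794), o) = Add(Add(-285, -231794), 229992) = Add(-232079, 229992) = -2087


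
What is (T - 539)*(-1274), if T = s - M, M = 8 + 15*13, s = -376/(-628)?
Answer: 148293600/157 ≈ 9.4455e+5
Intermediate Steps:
s = 94/157 (s = -376*(-1/628) = 94/157 ≈ 0.59873)
M = 203 (M = 8 + 195 = 203)
T = -31777/157 (T = 94/157 - 1*203 = 94/157 - 203 = -31777/157 ≈ -202.40)
(T - 539)*(-1274) = (-31777/157 - 539)*(-1274) = -116400/157*(-1274) = 148293600/157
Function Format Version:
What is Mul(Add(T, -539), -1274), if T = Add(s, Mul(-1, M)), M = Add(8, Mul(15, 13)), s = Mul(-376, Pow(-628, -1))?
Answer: Rational(148293600, 157) ≈ 9.4455e+5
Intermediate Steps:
s = Rational(94, 157) (s = Mul(-376, Rational(-1, 628)) = Rational(94, 157) ≈ 0.59873)
M = 203 (M = Add(8, 195) = 203)
T = Rational(-31777, 157) (T = Add(Rational(94, 157), Mul(-1, 203)) = Add(Rational(94, 157), -203) = Rational(-31777, 157) ≈ -202.40)
Mul(Add(T, -539), -1274) = Mul(Add(Rational(-31777, 157), -539), -1274) = Mul(Rational(-116400, 157), -1274) = Rational(148293600, 157)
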